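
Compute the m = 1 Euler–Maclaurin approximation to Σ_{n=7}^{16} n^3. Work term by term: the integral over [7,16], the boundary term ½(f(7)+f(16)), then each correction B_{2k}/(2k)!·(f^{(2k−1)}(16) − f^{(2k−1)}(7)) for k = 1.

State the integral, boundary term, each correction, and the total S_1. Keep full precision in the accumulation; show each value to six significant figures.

S_1 ≈ 18055.0

Integral: ∫_7^16 x^3 dx = 15783.8.
½[f(7) + f(16)] = ½[343.000 + 4096.00] = 2219.50.
Running total after boundary: 18003.2.
k=1: B_{2}/(2)! × [f^{(1)}(16) − f^{(1)}(7)] = 1/12 × (768.000 − 147.000) = 51.7500.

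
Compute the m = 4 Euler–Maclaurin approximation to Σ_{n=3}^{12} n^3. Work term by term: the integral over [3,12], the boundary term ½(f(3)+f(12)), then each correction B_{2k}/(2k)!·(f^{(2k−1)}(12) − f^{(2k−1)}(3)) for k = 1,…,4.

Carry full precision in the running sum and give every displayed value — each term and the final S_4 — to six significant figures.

S_4 ≈ 6075.00

The integral term ∫_3^12 x^3 dx = 5163.75.
Boundary: ½(f(3) + f(12)) = ½(27.0000 + 1728.00) = 877.500.
So far: 6041.25.
k=1: B_{2}/(2)! × [f^{(1)}(12) − f^{(1)}(3)] = 1/12 × (432.000 − 27.0000) = 33.7500.
Partial sum through k=1: 6075.00.
k=2: B_{4}/(4)! × [f^{(3)}(12) − f^{(3)}(3)] = −1/720 × (6.00000 − 6.00000) = 0.00000.
Partial sum through k=2: 6075.00.
k=3: B_{6}/(6)! × [f^{(5)}(12) − f^{(5)}(3)] = 1/30240 × (0.00000 − 0.00000) = 0.00000.
Partial sum through k=3: 6075.00.
k=4: B_{8}/(8)! × [f^{(7)}(12) − f^{(7)}(3)] = −1/1209600 × (0.00000 − 0.00000) = 0.00000.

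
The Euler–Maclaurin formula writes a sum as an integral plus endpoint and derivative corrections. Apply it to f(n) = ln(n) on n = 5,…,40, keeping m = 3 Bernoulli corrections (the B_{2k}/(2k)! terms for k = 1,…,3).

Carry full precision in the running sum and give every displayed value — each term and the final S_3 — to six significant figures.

S_3 ≈ 107.143

Integral: ∫_5^40 ln(x) dx = 104.508.
½[f(5) + f(40)] = ½[1.60944 + 3.68888] = 2.64916.
So far: 107.157.
Order-1 term: 1/12 · (0.0250000 − 0.200000) = -0.0145833.
Partial sum through k=1: 107.143.
Order-2 term: −1/720 · (3.12500e-05 − 0.0160000) = 2.21788e-05.
Partial sum through k=2: 107.143.
Order-3 term: 1/30240 · (2.34375e-07 − 0.00768000) = -2.53961e-07.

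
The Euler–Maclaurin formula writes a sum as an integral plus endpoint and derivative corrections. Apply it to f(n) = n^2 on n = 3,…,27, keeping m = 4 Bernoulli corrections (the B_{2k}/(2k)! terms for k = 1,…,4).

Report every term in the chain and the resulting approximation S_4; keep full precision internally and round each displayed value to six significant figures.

S_4 ≈ 6925.00

∫_3^27 x^2 dx evaluates to 6552.00.
Boundary: ½(f(3) + f(27)) = ½(9.00000 + 729.000) = 369.000.
Integral + boundary = 6921.00.
k=1: B_{2}/(2)! × [f^{(1)}(27) − f^{(1)}(3)] = 1/12 × (54.0000 − 6.00000) = 4.00000.
Partial sum through k=1: 6925.00.
k=2: B_{4}/(4)! × [f^{(3)}(27) − f^{(3)}(3)] = −1/720 × (0.00000 − 0.00000) = 0.00000.
Partial sum through k=2: 6925.00.
k=3: B_{6}/(6)! × [f^{(5)}(27) − f^{(5)}(3)] = 1/30240 × (0.00000 − 0.00000) = 0.00000.
Partial sum through k=3: 6925.00.
k=4: B_{8}/(8)! × [f^{(7)}(27) − f^{(7)}(3)] = −1/1209600 × (0.00000 − 0.00000) = 0.00000.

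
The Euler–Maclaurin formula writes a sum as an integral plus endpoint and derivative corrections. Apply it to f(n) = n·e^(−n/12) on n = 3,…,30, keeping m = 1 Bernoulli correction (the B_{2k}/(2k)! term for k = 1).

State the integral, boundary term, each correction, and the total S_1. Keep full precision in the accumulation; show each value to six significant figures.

S_1 ≈ 101.154

∫_3^30 x·e^(−x/12) dx evaluates to 98.8133.
½[f(3) + f(30)] = ½[2.33640 + 2.46255] = 2.39948.
Running total after boundary: 101.213.
k=1: B_{2}/(2)! × [f^{(1)}(30) − f^{(1)}(3)] = 1/12 × (-0.123127 − 0.584101) = -0.0589357.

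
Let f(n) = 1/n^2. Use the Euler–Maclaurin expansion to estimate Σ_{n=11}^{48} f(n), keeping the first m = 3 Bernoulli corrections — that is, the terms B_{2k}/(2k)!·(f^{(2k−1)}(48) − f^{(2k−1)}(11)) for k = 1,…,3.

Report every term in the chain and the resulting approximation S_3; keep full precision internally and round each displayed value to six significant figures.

S_3 ≈ 0.0745485

Integral: ∫_11^48 1/x^2 dx = 0.0700758.
½[f(11) + f(48)] = ½[0.00826446 + 0.000434028] = 0.00434925.
Running total after boundary: 0.0744250.
Order-1 term: 1/12 · (-1.80845e-05 − (-0.00150263)) = 0.000123712.
After k=1: 0.0745487.
Order-2 term: −1/720 · (-9.41901e-08 − (-0.000149021)) = -2.06843e-07.
After k=2: 0.0745485.
Order-3 term: 1/30240 · (-1.22643e-09 − (-3.69474e-05)) = 1.22176e-09.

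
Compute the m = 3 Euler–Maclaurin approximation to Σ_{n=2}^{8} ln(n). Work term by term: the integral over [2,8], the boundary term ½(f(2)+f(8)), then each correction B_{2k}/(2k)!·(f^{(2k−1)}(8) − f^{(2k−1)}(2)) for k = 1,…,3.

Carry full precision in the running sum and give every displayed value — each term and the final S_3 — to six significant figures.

The integral term ∫_2^8 ln(x) dx = 9.24924.
Boundary: ½(f(2) + f(8)) = ½(0.693147 + 2.07944) = 1.38629.
So far: 10.6355.
k=1: B_{2}/(2)! × [f^{(1)}(8) − f^{(1)}(2)] = 1/12 × (0.125000 − 0.500000) = -0.0312500.
Running total after k=1: 10.6043.
k=2: B_{4}/(4)! × [f^{(3)}(8) − f^{(3)}(2)] = −1/720 × (0.00390625 − 0.250000) = 0.000341797.
Running total after k=2: 10.6046.
k=3: B_{6}/(6)! × [f^{(5)}(8) − f^{(5)}(2)] = 1/30240 × (0.000732422 − 0.750000) = -2.47774e-05.

S_3 ≈ 10.6046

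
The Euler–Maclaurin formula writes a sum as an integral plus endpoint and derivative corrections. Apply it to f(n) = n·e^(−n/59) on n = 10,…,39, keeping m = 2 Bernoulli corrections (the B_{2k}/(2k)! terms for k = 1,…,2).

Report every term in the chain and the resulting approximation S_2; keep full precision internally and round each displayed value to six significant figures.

Integral: ∫_10^39 x·e^(−x/59) dx = 450.909.
Endpoint term: (f(10) + f(39))/2 = (8.44094 + 20.1367)/2 = 14.2888.
So far: 465.198.
Correction k=1: B_{2}/2! · (f^{(1)}(39) − f^{(1)}(10)) = 1/12 · (0.175026 − 0.701027) = -0.0438334.
Running total after k=1: 465.154.
Correction k=2: B_{4}/4! · (f^{(3)}(39) − f^{(3)}(10)) = −1/720 · (0.000346934 − 0.000686359) = 4.71423e-07.

S_2 ≈ 465.154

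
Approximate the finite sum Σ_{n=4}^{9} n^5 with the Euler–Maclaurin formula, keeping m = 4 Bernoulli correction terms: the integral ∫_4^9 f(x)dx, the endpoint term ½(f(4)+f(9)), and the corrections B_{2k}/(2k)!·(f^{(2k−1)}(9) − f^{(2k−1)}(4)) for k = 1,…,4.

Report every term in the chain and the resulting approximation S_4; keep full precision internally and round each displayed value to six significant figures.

S_4 ≈ 120549

The integral term ∫_4^9 x^5 dx = 87890.8.
½[f(4) + f(9)] = ½[1024.00 + 59049.0] = 30036.5.
Running total after boundary: 117927.
k=1: B_{2}/(2)! × [f^{(1)}(9) − f^{(1)}(4)] = 1/12 × (32805.0 − 1280.00) = 2627.08.
After k=1: 120554.
k=2: B_{4}/(4)! × [f^{(3)}(9) − f^{(3)}(4)] = −1/720 × (4860.00 − 960.000) = -5.41667.
After k=2: 120549.
k=3: B_{6}/(6)! × [f^{(5)}(9) − f^{(5)}(4)] = 1/30240 × (120.000 − 120.000) = 0.00000.
After k=3: 120549.
k=4: B_{8}/(8)! × [f^{(7)}(9) − f^{(7)}(4)] = −1/1209600 × (0.00000 − 0.00000) = 0.00000.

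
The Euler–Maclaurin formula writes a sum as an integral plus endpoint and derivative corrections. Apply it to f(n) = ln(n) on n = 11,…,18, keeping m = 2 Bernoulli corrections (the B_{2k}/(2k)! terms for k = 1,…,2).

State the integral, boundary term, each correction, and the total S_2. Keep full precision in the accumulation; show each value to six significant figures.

S_2 ≈ 21.2910

Integral: ∫_11^18 ln(x) dx = 18.6498.
Endpoint term: (f(11) + f(18))/2 = (2.39790 + 2.89037)/2 = 2.64413.
So far: 21.2940.
k=1: B_{2}/(2)! × [f^{(1)}(18) − f^{(1)}(11)] = 1/12 × (0.0555556 − 0.0909091) = -0.00294613.
Partial sum through k=1: 21.2910.
k=2: B_{4}/(4)! × [f^{(3)}(18) − f^{(3)}(11)] = −1/720 × (0.000342936 − 0.00150263) = 1.61069e-06.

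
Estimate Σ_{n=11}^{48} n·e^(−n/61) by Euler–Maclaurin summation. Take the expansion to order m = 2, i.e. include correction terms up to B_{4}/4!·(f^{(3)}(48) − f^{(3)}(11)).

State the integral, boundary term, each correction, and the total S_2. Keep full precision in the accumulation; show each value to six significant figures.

S_2 ≈ 655.746

Integral: ∫_11^48 x·e^(−x/61) dx = 640.276.
½[f(11) + f(48)] = ½[9.18496 + 21.8525] = 15.5187.
Running total after boundary: 655.795.
Correction k=1: B_{2}/2! · (f^{(1)}(48) − f^{(1)}(11)) = 1/12 · (0.0970228 − 0.684423) = -0.0489500.
After k=1: 655.746.
Correction k=2: B_{4}/4! · (f^{(3)}(48) − f^{(3)}(11)) = −1/720 · (0.000270772 − 0.000632737) = 5.02729e-07.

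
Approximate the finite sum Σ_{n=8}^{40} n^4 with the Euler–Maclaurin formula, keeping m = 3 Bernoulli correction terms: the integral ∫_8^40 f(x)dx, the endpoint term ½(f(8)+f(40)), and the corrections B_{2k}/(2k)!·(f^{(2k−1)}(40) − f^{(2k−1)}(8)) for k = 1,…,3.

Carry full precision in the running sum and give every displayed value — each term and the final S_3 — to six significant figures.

∫_8^40 x^4 dx evaluates to 2.04734e+07.
Boundary: ½(f(8) + f(40)) = ½(4096.00 + 2.56000e+06) = 1.28205e+06.
Running total after boundary: 2.17555e+07.
k=1: B_{2}/(2)! × [f^{(1)}(40) − f^{(1)}(8)] = 1/12 × (256000 − 2048.00) = 21162.7.
After k=1: 2.17767e+07.
k=2: B_{4}/(4)! × [f^{(3)}(40) − f^{(3)}(8)] = −1/720 × (960.000 − 192.000) = -1.06667.
After k=2: 2.17767e+07.
k=3: B_{6}/(6)! × [f^{(5)}(40) − f^{(5)}(8)] = 1/30240 × (0.00000 − 0.00000) = 0.00000.

S_3 ≈ 2.17767e+07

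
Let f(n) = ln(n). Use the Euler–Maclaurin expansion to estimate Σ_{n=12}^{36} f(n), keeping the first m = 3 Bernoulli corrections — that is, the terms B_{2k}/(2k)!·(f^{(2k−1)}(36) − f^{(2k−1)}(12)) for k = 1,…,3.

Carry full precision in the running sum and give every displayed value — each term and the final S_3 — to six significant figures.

S_3 ≈ 78.2174

The integral term ∫_12^36 ln(x) dx = 75.1878.
Endpoint term: (f(12) + f(36))/2 = (2.48491 + 3.58352)/2 = 3.03421.
So far: 78.2220.
Correction k=1: B_{2}/2! · (f^{(1)}(36) − f^{(1)}(12)) = 1/12 · (0.0277778 − 0.0833333) = -0.00462963.
Partial sum through k=1: 78.2174.
Correction k=2: B_{4}/4! · (f^{(3)}(36) − f^{(3)}(12)) = −1/720 · (4.28669e-05 − 0.00115741) = 1.54797e-06.
Partial sum through k=2: 78.2174.
Correction k=3: B_{6}/6! · (f^{(5)}(36) − f^{(5)}(12)) = 1/30240 · (3.96916e-07 − 9.64506e-05) = -3.17638e-09.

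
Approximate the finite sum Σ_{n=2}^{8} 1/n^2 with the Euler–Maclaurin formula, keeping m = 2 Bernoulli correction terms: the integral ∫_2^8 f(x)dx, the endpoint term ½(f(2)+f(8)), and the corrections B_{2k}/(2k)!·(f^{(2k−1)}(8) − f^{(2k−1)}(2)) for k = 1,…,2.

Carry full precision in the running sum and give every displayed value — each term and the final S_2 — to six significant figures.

Integral: ∫_2^8 1/x^2 dx = 0.375000.
½[f(2) + f(8)] = ½[0.250000 + 0.0156250] = 0.132812.
So far: 0.507812.
k=1: B_{2}/(2)! × [f^{(1)}(8) − f^{(1)}(2)] = 1/12 × (-0.00390625 − (-0.250000)) = 0.0205078.
Running total after k=1: 0.528320.
k=2: B_{4}/(4)! × [f^{(3)}(8) − f^{(3)}(2)] = −1/720 × (-0.000732422 − (-0.750000)) = -0.00104065.

S_2 ≈ 0.527280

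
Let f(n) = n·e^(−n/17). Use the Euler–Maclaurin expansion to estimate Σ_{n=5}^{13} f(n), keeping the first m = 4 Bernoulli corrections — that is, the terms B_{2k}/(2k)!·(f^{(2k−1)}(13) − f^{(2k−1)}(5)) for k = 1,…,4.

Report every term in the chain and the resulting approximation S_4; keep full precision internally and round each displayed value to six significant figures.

∫_5^13 x·e^(−x/17) dx evaluates to 41.3105.
Endpoint term: (f(5) + f(13))/2 = (3.72594 + 6.05112)/2 = 4.88853.
Integral + boundary = 46.1990.
Order-1 term: 1/12 · (0.109523 − 0.526016) = -0.0347078.
After k=1: 46.1643.
Order-2 term: −1/720 · (0.00360022 − 0.00697714) = 4.69016e-06.
After k=2: 46.1643.
Order-3 term: 1/30240 · (2.36037e-05 − 4.19867e-05) = -6.07903e-10.
After k=3: 46.1643.
Order-4 term: −1/1209600 · (1.20242e-07 − 2.07028e-07) = 7.17476e-14.

S_4 ≈ 46.1643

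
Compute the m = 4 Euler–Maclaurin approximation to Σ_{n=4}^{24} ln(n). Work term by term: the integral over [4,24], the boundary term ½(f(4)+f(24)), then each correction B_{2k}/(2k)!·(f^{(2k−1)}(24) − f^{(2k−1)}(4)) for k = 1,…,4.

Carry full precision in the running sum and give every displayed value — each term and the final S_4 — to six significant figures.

S_4 ≈ 52.9930

The integral term ∫_4^24 ln(x) dx = 50.7281.
Boundary: ½(f(4) + f(24)) = ½(1.38629 + 3.17805) = 2.28217.
Integral + boundary = 53.0103.
Order-1 term: 1/12 · (0.0416667 − 0.250000) = -0.0173611.
Partial sum through k=1: 52.9929.
Order-2 term: −1/720 · (0.000144676 − 0.0312500) = 4.32018e-05.
Partial sum through k=2: 52.9930.
Order-3 term: 1/30240 · (3.01408e-06 − 0.0234375) = -7.74950e-07.
Partial sum through k=3: 52.9930.
Order-4 term: −1/1209600 · (1.56983e-07 − 0.0439453) = 3.63303e-08.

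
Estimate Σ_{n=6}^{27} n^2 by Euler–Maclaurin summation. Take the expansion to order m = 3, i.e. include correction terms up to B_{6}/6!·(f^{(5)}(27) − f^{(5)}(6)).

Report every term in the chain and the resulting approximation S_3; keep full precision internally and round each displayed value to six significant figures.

∫_6^27 x^2 dx evaluates to 6489.00.
Boundary: ½(f(6) + f(27)) = ½(36.0000 + 729.000) = 382.500.
Integral + boundary = 6871.50.
Order-1 term: 1/12 · (54.0000 − 12.0000) = 3.50000.
After k=1: 6875.00.
Order-2 term: −1/720 · (0.00000 − 0.00000) = 0.00000.
After k=2: 6875.00.
Order-3 term: 1/30240 · (0.00000 − 0.00000) = 0.00000.

S_3 ≈ 6875.00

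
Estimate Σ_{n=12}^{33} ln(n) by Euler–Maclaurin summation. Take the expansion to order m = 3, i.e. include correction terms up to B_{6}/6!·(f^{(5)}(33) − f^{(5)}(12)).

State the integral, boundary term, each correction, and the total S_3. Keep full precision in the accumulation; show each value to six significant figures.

S_3 ≈ 67.5522

∫_12^33 ln(x) dx evaluates to 64.5659.
½[f(12) + f(33)] = ½[2.48491 + 3.49651] = 2.99071.
So far: 67.5566.
Order-1 term: 1/12 · (0.0303030 − 0.0833333) = -0.00441919.
Partial sum through k=1: 67.5522.
Order-2 term: −1/720 · (5.56529e-05 − 0.00115741) = 1.53021e-06.
Partial sum through k=2: 67.5522.
Order-3 term: 1/30240 · (6.13256e-07 − 9.64506e-05) = -3.16922e-09.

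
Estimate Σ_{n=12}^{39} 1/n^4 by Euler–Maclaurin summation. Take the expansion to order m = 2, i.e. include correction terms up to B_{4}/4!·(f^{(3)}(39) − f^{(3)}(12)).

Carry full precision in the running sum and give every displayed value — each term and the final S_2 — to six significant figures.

∫_12^39 1/x^4 dx evaluates to 0.000187282.
½[f(12) + f(39)] = ½[4.82253e-05 + 4.32257e-07] = 2.43288e-05.
Integral + boundary = 0.000211611.
Order-1 term: 1/12 · (-4.43340e-08 − (-1.60751e-05)) = 1.33590e-06.
Partial sum through k=1: 0.000212947.
Order-2 term: −1/720 · (-8.74438e-10 − (-3.34898e-06)) = -4.65015e-09.

S_2 ≈ 0.000212942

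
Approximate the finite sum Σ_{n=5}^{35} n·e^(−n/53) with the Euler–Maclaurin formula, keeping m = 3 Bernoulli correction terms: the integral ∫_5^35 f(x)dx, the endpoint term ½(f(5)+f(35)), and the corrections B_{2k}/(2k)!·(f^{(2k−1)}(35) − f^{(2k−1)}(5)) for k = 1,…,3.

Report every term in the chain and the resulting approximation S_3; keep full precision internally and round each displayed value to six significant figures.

∫_5^35 x·e^(−x/53) dx evaluates to 387.574.
Boundary: ½(f(5) + f(35)) = ½(4.54987 + 18.0830) = 11.3164.
So far: 398.890.
Order-1 term: 1/12 · (0.175468 − 0.824127) = -0.0540549.
Partial sum through k=1: 398.836.
Order-2 term: −1/720 · (0.000430324 − 0.000941287) = 7.09670e-07.
Partial sum through k=2: 398.836.
Order-3 term: 1/30240 · (2.84152e-07 − 5.65748e-07) = -9.31204e-12.

S_3 ≈ 398.836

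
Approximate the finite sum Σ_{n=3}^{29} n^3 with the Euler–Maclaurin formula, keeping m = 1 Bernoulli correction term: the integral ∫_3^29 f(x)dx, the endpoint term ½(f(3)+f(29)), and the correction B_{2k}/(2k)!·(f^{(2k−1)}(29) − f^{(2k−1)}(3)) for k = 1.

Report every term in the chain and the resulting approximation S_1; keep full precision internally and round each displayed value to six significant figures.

S_1 ≈ 189216

Integral: ∫_3^29 x^3 dx = 176800.
Boundary: ½(f(3) + f(29)) = ½(27.0000 + 24389.0) = 12208.0.
So far: 189008.
k=1: B_{2}/(2)! × [f^{(1)}(29) − f^{(1)}(3)] = 1/12 × (2523.00 − 27.0000) = 208.000.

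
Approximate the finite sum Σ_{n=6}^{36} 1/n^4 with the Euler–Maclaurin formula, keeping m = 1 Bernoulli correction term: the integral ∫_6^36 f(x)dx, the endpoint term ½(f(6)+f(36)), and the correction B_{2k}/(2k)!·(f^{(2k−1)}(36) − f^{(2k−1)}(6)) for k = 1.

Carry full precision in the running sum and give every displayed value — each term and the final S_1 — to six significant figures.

S_1 ≈ 0.00196503

∫_6^36 1/x^4 dx evaluates to 0.00153607.
Endpoint term: (f(6) + f(36))/2 = (0.000771605 + 5.95374e-07)/2 = 0.000386100.
Running total after boundary: 0.00192217.
Order-1 term: 1/12 · (-6.61527e-08 − (-0.000514403)) = 4.28614e-05.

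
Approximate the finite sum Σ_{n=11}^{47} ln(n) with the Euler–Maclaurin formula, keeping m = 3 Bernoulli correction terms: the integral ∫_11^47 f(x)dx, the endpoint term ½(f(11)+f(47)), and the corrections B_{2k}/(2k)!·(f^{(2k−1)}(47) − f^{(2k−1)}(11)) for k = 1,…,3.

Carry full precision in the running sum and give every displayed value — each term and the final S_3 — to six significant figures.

∫_11^47 ln(x) dx evaluates to 118.580.
Boundary: ½(f(11) + f(47)) = ½(2.39790 + 3.85015) = 3.12402.
So far: 121.704.
Order-1 term: 1/12 · (0.0212766 − 0.0909091) = -0.00580271.
Running total after k=1: 121.698.
Order-2 term: −1/720 · (1.92636e-05 − 0.00150263) = 2.06023e-06.
Running total after k=2: 121.698.
Order-3 term: 1/30240 · (1.04646e-07 − 0.000149021) = -4.92449e-09.

S_3 ≈ 121.698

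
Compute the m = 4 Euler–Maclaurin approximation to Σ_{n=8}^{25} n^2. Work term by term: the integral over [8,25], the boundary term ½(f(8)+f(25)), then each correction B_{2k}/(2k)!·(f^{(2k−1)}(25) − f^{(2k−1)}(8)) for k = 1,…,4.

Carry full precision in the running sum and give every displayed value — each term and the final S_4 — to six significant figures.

∫_8^25 x^2 dx evaluates to 5037.67.
½[f(8) + f(25)] = ½[64.0000 + 625.000] = 344.500.
Running total after boundary: 5382.17.
Correction k=1: B_{2}/2! · (f^{(1)}(25) − f^{(1)}(8)) = 1/12 · (50.0000 − 16.0000) = 2.83333.
Running total after k=1: 5385.00.
Correction k=2: B_{4}/4! · (f^{(3)}(25) − f^{(3)}(8)) = −1/720 · (0.00000 − 0.00000) = 0.00000.
Running total after k=2: 5385.00.
Correction k=3: B_{6}/6! · (f^{(5)}(25) − f^{(5)}(8)) = 1/30240 · (0.00000 − 0.00000) = 0.00000.
Running total after k=3: 5385.00.
Correction k=4: B_{8}/8! · (f^{(7)}(25) − f^{(7)}(8)) = −1/1209600 · (0.00000 − 0.00000) = 0.00000.

S_4 ≈ 5385.00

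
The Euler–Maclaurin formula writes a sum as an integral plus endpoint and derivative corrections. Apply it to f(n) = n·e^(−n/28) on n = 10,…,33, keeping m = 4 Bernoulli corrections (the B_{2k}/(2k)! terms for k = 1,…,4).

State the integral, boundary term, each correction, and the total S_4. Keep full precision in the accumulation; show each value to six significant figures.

Integral: ∫_10^33 x·e^(−x/28) dx = 218.869.
½[f(10) + f(33)] = ½[6.99673 + 10.1547] = 8.57571.
Running total after boundary: 227.445.
Correction k=1: B_{2}/2! · (f^{(1)}(33) − f^{(1)}(10)) = 1/12 · (-0.0549496 − 0.449789) = -0.0420616.
Running total after k=1: 227.403.
Correction k=2: B_{4}/4! · (f^{(3)}(33) − f^{(3)}(10)) = −1/720 · (0.000714906 − 0.00235859) = 2.28289e-06.
Running total after k=2: 227.403.
Correction k=3: B_{6}/6! · (f^{(5)}(33) − f^{(5)}(10)) = 1/30240 · (1.91314e-06 − 5.28504e-06) = -1.11505e-10.
Running total after k=3: 227.403.
Correction k=4: B_{8}/8! · (f^{(7)}(33) − f^{(7)}(10)) = −1/1209600 · (3.71736e-09 − 9.64498e-09) = 4.90049e-15.

S_4 ≈ 227.403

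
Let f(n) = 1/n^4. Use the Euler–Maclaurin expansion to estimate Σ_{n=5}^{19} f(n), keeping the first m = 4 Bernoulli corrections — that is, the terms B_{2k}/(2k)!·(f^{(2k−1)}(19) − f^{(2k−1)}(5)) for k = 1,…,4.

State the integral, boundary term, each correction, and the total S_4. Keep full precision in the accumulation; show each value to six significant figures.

The integral term ∫_5^19 1/x^4 dx = 0.00261807.
Boundary: ½(f(5) + f(19)) = ½(0.00160000 + 7.67336e-06) = 0.000803837.
Integral + boundary = 0.00342191.
Correction k=1: B_{2}/2! · (f^{(1)}(19) − f^{(1)}(5)) = 1/12 · (-1.61544e-06 − (-0.00128000)) = 0.000106532.
After k=1: 0.00352844.
Correction k=2: B_{4}/4! · (f^{(3)}(19) − f^{(3)}(5)) = −1/720 · (-1.34247e-07 − (-0.00153600)) = -2.13315e-06.
After k=2: 0.00352630.
Correction k=3: B_{6}/6! · (f^{(5)}(19) − f^{(5)}(5)) = 1/30240 · (-2.08251e-08 − (-0.00344064)) = 1.13777e-07.
After k=3: 0.00352642.
Correction k=4: B_{8}/8! · (f^{(7)}(19) − f^{(7)}(5)) = −1/1209600 · (-5.19185e-09 − (-0.0123863)) = -1.02400e-08.

S_4 ≈ 0.00352641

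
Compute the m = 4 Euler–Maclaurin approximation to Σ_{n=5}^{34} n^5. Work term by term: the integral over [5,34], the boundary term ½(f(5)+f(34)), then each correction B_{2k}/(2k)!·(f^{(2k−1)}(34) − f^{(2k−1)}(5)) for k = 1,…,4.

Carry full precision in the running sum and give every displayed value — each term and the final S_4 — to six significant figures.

∫_5^34 x^5 dx evaluates to 2.57465e+08.
Endpoint term: (f(5) + f(34))/2 = (3125.00 + 4.54354e+07)/2 = 2.27193e+07.
Running total after boundary: 2.80184e+08.
k=1: B_{2}/(2)! × [f^{(1)}(34) − f^{(1)}(5)] = 1/12 × (6.68168e+06 − 3125.00) = 556546.
Running total after k=1: 2.80741e+08.
k=2: B_{4}/(4)! × [f^{(3)}(34) − f^{(3)}(5)] = −1/720 × (69360.0 − 1500.00) = -94.2500.
Running total after k=2: 2.80741e+08.
k=3: B_{6}/(6)! × [f^{(5)}(34) − f^{(5)}(5)] = 1/30240 × (120.000 − 120.000) = 0.00000.
Running total after k=3: 2.80741e+08.
k=4: B_{8}/(8)! × [f^{(7)}(34) − f^{(7)}(5)] = −1/1209600 × (0.00000 − 0.00000) = 0.00000.

S_4 ≈ 2.80741e+08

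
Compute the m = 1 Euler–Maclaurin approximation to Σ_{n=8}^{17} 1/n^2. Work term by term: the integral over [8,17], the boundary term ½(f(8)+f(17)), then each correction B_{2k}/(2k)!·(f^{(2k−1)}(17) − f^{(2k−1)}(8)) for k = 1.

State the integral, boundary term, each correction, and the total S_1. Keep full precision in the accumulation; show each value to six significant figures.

S_1 ≈ 0.0760107

∫_8^17 1/x^2 dx evaluates to 0.0661765.
Endpoint term: (f(8) + f(17))/2 = (0.0156250 + 0.00346021)/2 = 0.00954260.
Integral + boundary = 0.0757191.
k=1: B_{2}/(2)! × [f^{(1)}(17) − f^{(1)}(8)] = 1/12 × (-0.000407083 − (-0.00390625)) = 0.000291597.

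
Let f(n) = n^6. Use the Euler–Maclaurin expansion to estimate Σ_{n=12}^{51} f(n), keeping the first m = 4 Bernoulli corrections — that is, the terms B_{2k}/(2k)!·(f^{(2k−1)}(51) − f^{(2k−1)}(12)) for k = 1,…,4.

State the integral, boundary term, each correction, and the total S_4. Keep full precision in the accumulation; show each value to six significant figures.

S_4 ≈ 1.37168e+11

Integral: ∫_12^51 x^6 dx = 1.28196e+11.
½[f(12) + f(51)] = ½[2.98598e+06 + 1.75963e+10] = 8.79964e+09.
So far: 1.36996e+11.
k=1: B_{2}/(2)! × [f^{(1)}(51) − f^{(1)}(12)] = 1/12 × (2.07015e+09 − 1.49299e+06) = 1.72388e+08.
Partial sum through k=1: 1.37168e+11.
k=2: B_{4}/(4)! × [f^{(3)}(51) − f^{(3)}(12)] = −1/720 × (1.59181e+07 − 207360) = -21820.5.
Partial sum through k=2: 1.37168e+11.
k=3: B_{6}/(6)! × [f^{(5)}(51) − f^{(5)}(12)] = 1/30240 × (36720.0 − 8640.00) = 0.928571.
Partial sum through k=3: 1.37168e+11.
k=4: B_{8}/(8)! × [f^{(7)}(51) − f^{(7)}(12)] = −1/1209600 × (0.00000 − 0.00000) = 0.00000.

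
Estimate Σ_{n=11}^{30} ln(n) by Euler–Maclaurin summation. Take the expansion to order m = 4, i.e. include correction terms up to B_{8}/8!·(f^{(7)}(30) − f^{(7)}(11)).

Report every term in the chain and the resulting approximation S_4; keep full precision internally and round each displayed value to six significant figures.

∫_11^30 ln(x) dx evaluates to 56.6591.
Endpoint term: (f(11) + f(30))/2 = (2.39790 + 3.40120)/2 = 2.89955.
Integral + boundary = 59.5586.
k=1: B_{2}/(2)! × [f^{(1)}(30) − f^{(1)}(11)] = 1/12 × (0.0333333 − 0.0909091) = -0.00479798.
Partial sum through k=1: 59.5538.
k=2: B_{4}/(4)! × [f^{(3)}(30) − f^{(3)}(11)] = −1/720 × (7.40741e-05 − 0.00150263) = 1.98410e-06.
Partial sum through k=2: 59.5538.
k=3: B_{6}/(6)! × [f^{(5)}(30) − f^{(5)}(11)] = 1/30240 × (9.87654e-07 − 0.000149021) = -4.89529e-09.
Partial sum through k=3: 59.5538.
k=4: B_{8}/(8)! × [f^{(7)}(30) − f^{(7)}(11)] = −1/1209600 × (3.29218e-08 − 3.69474e-05) = 3.05179e-11.

S_4 ≈ 59.5538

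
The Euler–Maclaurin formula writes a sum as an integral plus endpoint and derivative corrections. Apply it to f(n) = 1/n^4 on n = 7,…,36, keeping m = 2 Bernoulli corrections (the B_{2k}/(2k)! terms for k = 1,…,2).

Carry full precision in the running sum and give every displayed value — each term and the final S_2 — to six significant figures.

The integral term ∫_7^36 1/x^4 dx = 0.000964673.
Endpoint term: (f(7) + f(36))/2 = (0.000416493 + 5.95374e-07)/2 = 0.000208544.
So far: 0.00117322.
Correction k=1: B_{2}/2! · (f^{(1)}(36) − f^{(1)}(7)) = 1/12 · (-6.61527e-08 − (-0.000237996)) = 1.98275e-05.
Partial sum through k=1: 0.00119304.
Correction k=2: B_{4}/4! · (f^{(3)}(36) − f^{(3)}(7)) = −1/720 · (-1.53131e-09 − (-0.000145712)) = -2.02375e-07.

S_2 ≈ 0.00119284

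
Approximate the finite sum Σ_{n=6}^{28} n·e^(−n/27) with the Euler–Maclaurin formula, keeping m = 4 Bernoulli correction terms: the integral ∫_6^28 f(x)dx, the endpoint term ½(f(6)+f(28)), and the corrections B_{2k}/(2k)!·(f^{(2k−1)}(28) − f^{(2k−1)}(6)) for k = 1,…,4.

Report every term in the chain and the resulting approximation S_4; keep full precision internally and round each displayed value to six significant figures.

Integral: ∫_6^28 x·e^(−x/27) dx = 187.019.
½[f(6) + f(28)] = ½[4.80442 + 9.92610] = 7.36526.
Running total after boundary: 194.385.
Correction k=1: B_{2}/2! · (f^{(1)}(28) − f^{(1)}(6)) = 1/12 · (-0.0131298 − 0.622796) = -0.0529938.
Running total after k=1: 194.332.
Correction k=2: B_{4}/4! · (f^{(3)}(28) − f^{(3)}(6)) = −1/720 · (0.000954564 − 0.00305113) = 2.91189e-06.
Running total after k=2: 194.332.
Correction k=3: B_{6}/6! · (f^{(5)}(28) − f^{(5)}(6)) = 1/30240 · (2.64354e-06 − 7.19881e-06) = -1.50637e-10.
Running total after k=3: 194.332.
Correction k=4: B_{8}/8! · (f^{(7)}(28) − f^{(7)}(6)) = −1/1209600 · (5.45632e-09 − 1.40086e-08) = 7.07034e-15.

S_4 ≈ 194.332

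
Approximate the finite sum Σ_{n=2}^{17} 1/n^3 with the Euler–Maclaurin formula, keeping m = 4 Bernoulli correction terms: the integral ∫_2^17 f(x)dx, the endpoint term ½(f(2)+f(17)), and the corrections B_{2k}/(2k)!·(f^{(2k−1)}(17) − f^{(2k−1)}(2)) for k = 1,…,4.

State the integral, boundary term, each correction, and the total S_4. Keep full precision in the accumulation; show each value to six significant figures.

S_4 ≈ 0.200371

The integral term ∫_2^17 1/x^3 dx = 0.123270.
½[f(2) + f(17)] = ½[0.125000 + 0.000203542] = 0.0626018.
So far: 0.185872.
k=1: B_{2}/(2)! × [f^{(1)}(17) − f^{(1)}(2)] = 1/12 × (-3.59191e-05 − (-0.187500)) = 0.0156220.
Running total after k=1: 0.201494.
k=2: B_{4}/(4)! × [f^{(3)}(17) − f^{(3)}(2)] = −1/720 × (-2.48575e-06 − (-0.937500)) = -0.00130208.
Running total after k=2: 0.200192.
k=3: B_{6}/(6)! × [f^{(5)}(17) − f^{(5)}(2)] = 1/30240 × (-3.61251e-07 − (-9.84375)) = 0.000325521.
Running total after k=3: 0.200517.
k=4: B_{8}/(8)! × [f^{(7)}(17) − f^{(7)}(2)] = −1/1209600 × (-9.00003e-08 − (-177.188)) = -0.000146484.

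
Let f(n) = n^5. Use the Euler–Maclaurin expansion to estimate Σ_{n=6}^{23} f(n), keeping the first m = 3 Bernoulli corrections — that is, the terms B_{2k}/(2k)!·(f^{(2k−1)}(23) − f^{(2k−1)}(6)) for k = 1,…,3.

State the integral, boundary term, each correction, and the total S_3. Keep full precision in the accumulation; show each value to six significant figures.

S_3 ≈ 2.80030e+07

∫_6^23 x^5 dx evaluates to 2.46649e+07.
Endpoint term: (f(6) + f(23))/2 = (7776.00 + 6.43634e+06)/2 = 3.22206e+06.
So far: 2.78869e+07.
Correction k=1: B_{2}/2! · (f^{(1)}(23) − f^{(1)}(6)) = 1/12 · (1.39920e+06 − 6480.00) = 116060.
After k=1: 2.80030e+07.
Correction k=2: B_{4}/4! · (f^{(3)}(23) − f^{(3)}(6)) = −1/720 · (31740.0 − 2160.00) = -41.0833.
After k=2: 2.80030e+07.
Correction k=3: B_{6}/6! · (f^{(5)}(23) − f^{(5)}(6)) = 1/30240 · (120.000 − 120.000) = 0.00000.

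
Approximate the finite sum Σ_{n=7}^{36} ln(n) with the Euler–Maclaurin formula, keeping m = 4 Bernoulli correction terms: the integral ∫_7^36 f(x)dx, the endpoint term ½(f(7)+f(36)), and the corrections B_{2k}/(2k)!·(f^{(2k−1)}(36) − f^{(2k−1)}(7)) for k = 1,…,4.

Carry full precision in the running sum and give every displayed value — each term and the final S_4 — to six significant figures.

The integral term ∫_7^36 ln(x) dx = 86.3853.
Endpoint term: (f(7) + f(36))/2 = (1.94591 + 3.58352)/2 = 2.76471.
So far: 89.1500.
Correction k=1: B_{2}/2! · (f^{(1)}(36) − f^{(1)}(7)) = 1/12 · (0.0277778 − 0.142857) = -0.00958995.
Partial sum through k=1: 89.1404.
Correction k=2: B_{4}/4! · (f^{(3)}(36) − f^{(3)}(7)) = −1/720 · (4.28669e-05 − 0.00583090) = 8.03894e-06.
Partial sum through k=2: 89.1404.
Correction k=3: B_{6}/6! · (f^{(5)}(36) − f^{(5)}(7)) = 1/30240 · (3.96916e-07 − 0.00142798) = -4.72083e-08.
Partial sum through k=3: 89.1404.
Correction k=4: B_{8}/8! · (f^{(7)}(36) − f^{(7)}(7)) = −1/1209600 · (9.18787e-09 − 0.000874271) = 7.22770e-10.

S_4 ≈ 89.1404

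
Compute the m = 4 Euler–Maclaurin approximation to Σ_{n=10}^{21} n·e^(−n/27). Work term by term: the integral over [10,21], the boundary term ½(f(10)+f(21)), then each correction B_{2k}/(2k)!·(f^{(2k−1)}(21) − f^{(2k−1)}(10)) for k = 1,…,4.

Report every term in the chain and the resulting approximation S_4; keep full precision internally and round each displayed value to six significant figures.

S_4 ≈ 102.621

The integral term ∫_10^21 x·e^(−x/27) dx = 94.3722.
Endpoint term: (f(10) + f(21))/2 = (6.90479 + 9.64794)/2 = 8.27636.
Running total after boundary: 102.649.
Correction k=1: B_{2}/2! · (f^{(1)}(21) − f^{(1)}(10)) = 1/12 · (0.102095 − 0.434746) = -0.0277209.
Running total after k=1: 102.621.
Correction k=2: B_{4}/4! · (f^{(3)}(21) − f^{(3)}(10)) = −1/720 · (0.00140048 − 0.00249068) = 1.51417e-06.
Running total after k=2: 102.621.
Correction k=3: B_{6}/6! · (f^{(5)}(21) − f^{(5)}(10)) = 1/30240 · (3.65007e-06 − 6.01508e-06) = -7.82079e-11.
Running total after k=3: 102.621.
Correction k=4: B_{8}/8! · (f^{(7)}(21) − f^{(7)}(10)) = −1/1209600 · (7.37867e-09 − 1.18156e-08) = 3.66812e-15.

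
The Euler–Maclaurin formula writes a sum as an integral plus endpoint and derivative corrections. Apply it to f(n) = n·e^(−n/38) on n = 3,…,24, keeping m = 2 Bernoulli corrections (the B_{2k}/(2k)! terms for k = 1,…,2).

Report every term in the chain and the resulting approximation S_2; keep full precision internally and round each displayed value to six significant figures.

S_2 ≈ 194.636

The integral term ∫_3^24 x·e^(−x/38) dx = 186.923.
Boundary: ½(f(3) + f(24)) = ½(2.77227 + 12.7620) = 7.76715.
So far: 194.691.
Correction k=1: B_{2}/2! · (f^{(1)}(24) − f^{(1)}(3)) = 1/12 · (0.195908 − 0.851134) = -0.0546021.
Running total after k=1: 194.636.
Correction k=2: B_{4}/4! · (f^{(3)}(24) − f^{(3)}(3)) = −1/720 · (0.000872169 − 0.00186933) = 1.38495e-06.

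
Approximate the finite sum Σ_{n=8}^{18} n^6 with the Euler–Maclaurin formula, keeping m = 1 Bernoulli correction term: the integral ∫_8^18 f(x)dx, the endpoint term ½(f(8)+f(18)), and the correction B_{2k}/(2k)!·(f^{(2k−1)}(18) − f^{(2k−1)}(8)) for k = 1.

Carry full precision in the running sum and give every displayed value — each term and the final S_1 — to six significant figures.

S_1 ≈ 1.05226e+08

Integral: ∫_8^18 x^6 dx = 8.71604e+07.
Endpoint term: (f(8) + f(18))/2 = (262144 + 3.40122e+07)/2 = 1.71372e+07.
So far: 1.04298e+08.
Order-1 term: 1/12 · (1.13374e+07 − 196608) = 928400.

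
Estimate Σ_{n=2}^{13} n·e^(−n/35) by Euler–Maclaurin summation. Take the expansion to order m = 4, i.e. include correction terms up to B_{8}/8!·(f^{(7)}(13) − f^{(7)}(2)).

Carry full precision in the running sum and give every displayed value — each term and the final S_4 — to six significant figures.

S_4 ≈ 69.6872

Integral: ∫_2^13 x·e^(−x/35) dx = 64.2975.
Endpoint term: (f(2) + f(13))/2 = (1.88892 + 8.96673)/2 = 5.42782.
Integral + boundary = 69.7253.
Order-1 term: 1/12 · (0.433556 − 0.890490) = -0.0380778.
After k=1: 69.6872.
Order-2 term: −1/720 · (0.00148004 − 0.00226890) = 1.09564e-06.
After k=2: 69.6872.
Order-3 term: 1/30240 · (2.12748e-06 − 3.11092e-06) = -3.25212e-11.
After k=3: 69.6872.
Order-4 term: −1/1209600 · (2.48715e-09 − 3.56708e-09) = 8.92800e-16.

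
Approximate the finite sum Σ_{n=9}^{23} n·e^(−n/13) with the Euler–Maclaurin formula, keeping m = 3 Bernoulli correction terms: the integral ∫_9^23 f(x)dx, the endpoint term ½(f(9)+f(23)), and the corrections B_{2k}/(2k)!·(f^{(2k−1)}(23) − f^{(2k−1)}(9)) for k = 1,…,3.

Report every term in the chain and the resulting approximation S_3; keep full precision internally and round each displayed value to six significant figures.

S_3 ≈ 67.5314

Integral: ∫_9^23 x·e^(−x/13) dx = 63.3429.
Endpoint term: (f(9) + f(23))/2 = (4.50378 + 3.92067)/2 = 4.21223.
So far: 67.5551.
Correction k=1: B_{2}/2! · (f^{(1)}(23) − f^{(1)}(9)) = 1/12 · (-0.131126 − 0.153975) = -0.0237585.
After k=1: 67.5314.
Correction k=2: B_{4}/4! · (f^{(3)}(23) − f^{(3)}(9)) = −1/720 · (0.00124143 − 0.00683323) = 7.76638e-06.
After k=2: 67.5314.
Correction k=3: B_{6}/6! · (f^{(5)}(23) − f^{(5)}(9)) = 1/30240 · (1.92826e-05 − 7.54755e-05) = -1.85823e-09.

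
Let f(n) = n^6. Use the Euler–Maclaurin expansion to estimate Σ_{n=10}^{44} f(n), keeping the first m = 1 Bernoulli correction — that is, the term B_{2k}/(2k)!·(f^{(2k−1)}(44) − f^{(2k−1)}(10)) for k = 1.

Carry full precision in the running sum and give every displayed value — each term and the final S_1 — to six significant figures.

Integral: ∫_10^44 x^6 dx = 4.56097e+10.
Boundary: ½(f(10) + f(44)) = ½(1.00000e+06 + 7.25631e+09) = 3.62866e+09.
So far: 4.92383e+10.
Order-1 term: 1/12 · (9.89497e+08 − 600000) = 8.24081e+07.

S_1 ≈ 4.93208e+10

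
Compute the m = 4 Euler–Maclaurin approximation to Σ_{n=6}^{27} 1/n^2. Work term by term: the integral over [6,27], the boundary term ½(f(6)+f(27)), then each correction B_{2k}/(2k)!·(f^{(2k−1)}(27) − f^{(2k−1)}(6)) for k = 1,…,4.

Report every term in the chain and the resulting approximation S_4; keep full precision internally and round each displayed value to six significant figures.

S_4 ≈ 0.144963

The integral term ∫_6^27 1/x^2 dx = 0.129630.
½[f(6) + f(27)] = ½[0.0277778 + 0.00137174] = 0.0145748.
So far: 0.144204.
Order-1 term: 1/12 · (-0.000101611 − (-0.00925926)) = 0.000763137.
Running total after k=1: 0.144968.
Order-2 term: −1/720 · (-1.67260e-06 − (-0.00308642)) = -4.28437e-06.
Running total after k=2: 0.144963.
Order-3 term: 1/30240 · (-6.88313e-08 − (-0.00257202)) = 8.50512e-08.
Running total after k=3: 0.144963.
Order-4 term: −1/1209600 · (-5.28745e-09 − (-0.00400091)) = -3.30763e-09.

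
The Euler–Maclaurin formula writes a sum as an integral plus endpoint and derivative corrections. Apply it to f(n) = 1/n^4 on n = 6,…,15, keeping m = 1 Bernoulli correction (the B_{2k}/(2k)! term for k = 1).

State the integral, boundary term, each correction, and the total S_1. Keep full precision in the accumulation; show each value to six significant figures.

S_1 ≈ 0.00188255

Integral: ∫_6^15 1/x^4 dx = 0.00144444.
Endpoint term: (f(6) + f(15))/2 = (0.000771605 + 1.97531e-05)/2 = 0.000395679.
Integral + boundary = 0.00184012.
k=1: B_{2}/(2)! × [f^{(1)}(15) − f^{(1)}(6)] = 1/12 × (-5.26749e-06 − (-0.000514403)) = 4.24280e-05.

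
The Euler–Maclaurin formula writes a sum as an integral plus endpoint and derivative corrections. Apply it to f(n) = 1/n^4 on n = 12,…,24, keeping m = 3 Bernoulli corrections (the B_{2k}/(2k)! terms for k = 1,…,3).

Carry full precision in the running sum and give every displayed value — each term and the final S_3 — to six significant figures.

∫_12^24 1/x^4 dx evaluates to 0.000168789.
½[f(12) + f(24)] = ½[4.82253e-05 + 3.01408e-06] = 2.56197e-05.
Running total after boundary: 0.000194408.
k=1: B_{2}/(2)! × [f^{(1)}(24) − f^{(1)}(12)] = 1/12 × (-5.02347e-07 − (-1.60751e-05)) = 1.29773e-06.
Running total after k=1: 0.000195706.
k=2: B_{4}/(4)! × [f^{(3)}(24) − f^{(3)}(12)] = −1/720 × (-2.61639e-08 − (-3.34898e-06)) = -4.61502e-09.
Running total after k=2: 0.000195701.
k=3: B_{6}/(6)! × [f^{(5)}(24) − f^{(5)}(12)] = 1/30240 × (-2.54371e-09 − (-1.30238e-06)) = 4.29840e-11.

S_3 ≈ 0.000195701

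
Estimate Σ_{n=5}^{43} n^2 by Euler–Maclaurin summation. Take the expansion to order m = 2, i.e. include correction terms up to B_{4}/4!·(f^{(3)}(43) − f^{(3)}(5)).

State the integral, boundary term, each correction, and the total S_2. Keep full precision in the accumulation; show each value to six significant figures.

Integral: ∫_5^43 x^2 dx = 26460.7.
Boundary: ½(f(5) + f(43)) = ½(25.0000 + 1849.00) = 937.000.
Integral + boundary = 27397.7.
k=1: B_{2}/(2)! × [f^{(1)}(43) − f^{(1)}(5)] = 1/12 × (86.0000 − 10.0000) = 6.33333.
Partial sum through k=1: 27404.0.
k=2: B_{4}/(4)! × [f^{(3)}(43) − f^{(3)}(5)] = −1/720 × (0.00000 − 0.00000) = 0.00000.

S_2 ≈ 27404.0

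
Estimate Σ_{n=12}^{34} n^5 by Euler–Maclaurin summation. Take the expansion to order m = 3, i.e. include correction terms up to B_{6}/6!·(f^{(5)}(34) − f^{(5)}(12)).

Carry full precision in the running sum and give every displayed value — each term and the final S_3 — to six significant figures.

S_3 ≈ 2.80360e+08

The integral term ∫_12^34 x^5 dx = 2.56970e+08.
Endpoint term: (f(12) + f(34))/2 = (248832 + 4.54354e+07)/2 = 2.28421e+07.
Running total after boundary: 2.79812e+08.
Order-1 term: 1/12 · (6.68168e+06 − 103680) = 548167.
Partial sum through k=1: 2.80360e+08.
Order-2 term: −1/720 · (69360.0 − 8640.00) = -84.3333.
Partial sum through k=2: 2.80360e+08.
Order-3 term: 1/30240 · (120.000 − 120.000) = 0.00000.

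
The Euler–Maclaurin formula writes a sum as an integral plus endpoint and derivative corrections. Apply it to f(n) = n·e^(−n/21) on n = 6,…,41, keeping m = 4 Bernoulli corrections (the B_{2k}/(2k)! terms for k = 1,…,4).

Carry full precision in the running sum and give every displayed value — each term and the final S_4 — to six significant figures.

S_4 ≈ 246.395

∫_6^41 x·e^(−x/21) dx evaluates to 241.287.
Boundary: ½(f(6) + f(41)) = ½(4.50886 + 5.81936) = 5.16411.
Running total after boundary: 246.451.
k=1: B_{2}/(2)! × [f^{(1)}(41) − f^{(1)}(6)] = 1/12 × (-0.135177 − 0.536769) = -0.0559955.
Running total after k=1: 246.395.
k=2: B_{4}/(4)! × [f^{(3)}(41) − f^{(3)}(6)] = −1/720 × (0.000337176 − 0.00462522) = 5.95562e-06.
Running total after k=2: 246.395.
k=3: B_{6}/(6)! × [f^{(5)}(41) − f^{(5)}(6)] = 1/30240 × (2.22421e-06 − 1.82161e-05) = -5.28831e-10.
Running total after k=3: 246.395.
k=4: B_{8}/(8)! × [f^{(7)}(41) − f^{(7)}(6)] = −1/1209600 × (8.35339e-09 − 5.88301e-08) = 4.17301e-14.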